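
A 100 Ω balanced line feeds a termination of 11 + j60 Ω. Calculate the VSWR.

VSWR ≈ 12.4

Γ = (Z_L − Z_0)/(Z_L + Z_0) = (-89 + j60)/(111 + j60)
|Γ| = 107/126 = 0.851
VSWR = (1 + |Γ|)/(1 − |Γ|) = 1.85/0.149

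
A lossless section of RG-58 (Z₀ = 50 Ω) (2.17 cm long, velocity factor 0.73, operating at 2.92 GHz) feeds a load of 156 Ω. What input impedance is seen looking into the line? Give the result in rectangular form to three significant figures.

Z_in ≈ 16.9 + j11.2 Ω

λ = v/f = 0.73·c / 2.92 GHz = 0.075 m
βl = 2π·l/λ = 2π × 0.289 = 104°
tan(βl) = tan(104°) = -3.96
Z_in = Z_0·(Z_L + jZ_0·tanβl)/(Z_0 + jZ_L·tanβl)
     = 50·(156 − j198)/(50 − j618)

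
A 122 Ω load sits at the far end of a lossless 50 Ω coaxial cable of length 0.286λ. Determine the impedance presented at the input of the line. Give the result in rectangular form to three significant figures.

βl = 2π × 0.286 = 103°
tan(βl) = tan(103°) = -4.35
Z_in = Z_0·(Z_L + jZ_0·tanβl)/(Z_0 + jZ_L·tanβl)
     = 50·(122 − j217)/(50 − j530)

Z_in ≈ 21.4 + j9.49 Ω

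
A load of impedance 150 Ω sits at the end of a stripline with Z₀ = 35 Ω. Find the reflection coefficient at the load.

Γ = (Z_L − Z_0)/(Z_L + Z_0) = (150 − 35)/(150 + 35) = 115/185

Γ = 0.622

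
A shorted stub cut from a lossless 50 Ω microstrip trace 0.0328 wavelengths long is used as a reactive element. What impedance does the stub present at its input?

Z_in ≈ +j10.5 Ω

βl = 2π × 0.0328 = 11.8°
tan(βl) = 0.209
For a shorted stub, Z_in = jZ_0·tan(βl)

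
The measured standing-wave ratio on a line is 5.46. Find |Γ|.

|Γ| ≈ 0.69

|Γ| = (S − 1)/(S + 1) = (5.46 − 1)/(5.46 + 1) = 4.46/6.46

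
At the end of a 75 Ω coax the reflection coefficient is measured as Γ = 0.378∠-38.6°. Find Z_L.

Z_L ≈ 116 − j64.1 Ω

Z_L = Z_0·(1 + Γ)/(1 − Γ) = 75·(1.3 − j0.236)/(0.705 + j0.236)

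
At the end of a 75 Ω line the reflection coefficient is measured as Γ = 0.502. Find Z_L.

Z_L ≈ 226 Ω

Z_L = Z_0·(1 + Γ)/(1 − Γ) = 75·(1.5)/(0.498)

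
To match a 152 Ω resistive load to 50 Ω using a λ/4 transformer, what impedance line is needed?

Z_qwt ≈ 87.2 Ω

Z_qwt = √(Z_0·R_L) = √(50 × 152) = √7600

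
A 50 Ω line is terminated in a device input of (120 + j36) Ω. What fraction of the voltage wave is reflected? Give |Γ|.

|Γ| ≈ 0.453

Γ = (Z_L − Z_0)/(Z_L + Z_0) = (70 + j36)/(170 + j36)
|Γ| = 78.7/174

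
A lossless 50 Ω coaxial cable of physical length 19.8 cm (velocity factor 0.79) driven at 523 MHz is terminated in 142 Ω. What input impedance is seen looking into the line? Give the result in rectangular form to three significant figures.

λ = v/f = 0.79·c / 523 MHz = 0.453 m
βl = 2π·l/λ = 2π × 0.437 = 157°
tan(βl) = tan(157°) = -0.418
Z_in = Z_0·(Z_L + jZ_0·tanβl)/(Z_0 + jZ_L·tanβl)
     = 50·(142 − j20.9)/(50 − j59.4)

Z_in ≈ 69.2 + j61.3 Ω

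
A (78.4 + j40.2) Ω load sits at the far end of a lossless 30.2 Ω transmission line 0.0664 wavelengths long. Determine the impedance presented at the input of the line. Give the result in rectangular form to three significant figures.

βl = 2π × 0.0664 = 23.9°
tan(βl) = tan(23.9°) = 0.443
Z_in = Z_0·(Z_L + jZ_0·tanβl)/(Z_0 + jZ_L·tanβl)
     = 30.2·(78.4 + j53.6)/(12.4 + j34.7)

Z_in ≈ 62.9 − j45.7 Ω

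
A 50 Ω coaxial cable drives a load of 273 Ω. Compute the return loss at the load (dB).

RL ≈ 3.22 dB

Γ = (273 − 50)/(273 + 50) = 0.69
RL = −20·log₁₀|Γ| = −20·log₁₀(0.69)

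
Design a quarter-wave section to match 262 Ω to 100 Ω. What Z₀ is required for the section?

Z_qwt ≈ 162 Ω

Z_qwt = √(Z_0·R_L) = √(100 × 262) = √26200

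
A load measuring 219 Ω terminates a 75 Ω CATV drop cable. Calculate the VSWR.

For a purely resistive load, VSWR = R_L/Z_0 or Z_0/R_L (whichever > 1) = 219/75

VSWR ≈ 2.92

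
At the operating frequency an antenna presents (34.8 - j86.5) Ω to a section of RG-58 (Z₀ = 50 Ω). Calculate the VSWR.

VSWR ≈ 6.27

Γ = (Z_L − Z_0)/(Z_L + Z_0) = (-15.2 − j86.5)/(84.8 − j86.5)
|Γ| = 87.8/121 = 0.725
VSWR = (1 + |Γ|)/(1 − |Γ|) = 1.73/0.275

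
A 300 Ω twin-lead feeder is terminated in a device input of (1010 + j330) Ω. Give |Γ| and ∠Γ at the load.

Γ ≈ 0.58 ∠ 10.8°

Γ = (Z_L − Z_0)/(Z_L + Z_0) = (710 + j330)/(1310 + j330)
|Γ| = 783/1350 = 0.58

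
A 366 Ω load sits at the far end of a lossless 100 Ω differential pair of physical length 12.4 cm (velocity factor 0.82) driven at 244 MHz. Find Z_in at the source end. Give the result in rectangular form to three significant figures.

Z_in ≈ 52 − j88 Ω

λ = v/f = 0.82·c / 244 MHz = 1.01 m
βl = 2π·l/λ = 2π × 0.123 = 44.3°
tan(βl) = tan(44.3°) = 0.975
Z_in = Z_0·(Z_L + jZ_0·tanβl)/(Z_0 + jZ_L·tanβl)
     = 100·(366 + j97.5)/(100 + j357)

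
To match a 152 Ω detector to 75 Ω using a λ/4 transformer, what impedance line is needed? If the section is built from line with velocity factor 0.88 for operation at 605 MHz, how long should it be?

Z_qwt = √(Z_0·R_L) = √(75 × 152) = √11400
λ = 0.88·c/f = 0.436 m, so l = λ/4 = 0.109 m

Z_qwt ≈ 107 Ω; length ≈ 10.9 cm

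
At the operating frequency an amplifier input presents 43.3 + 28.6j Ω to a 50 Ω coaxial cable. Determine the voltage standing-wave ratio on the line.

VSWR ≈ 1.86

Γ = (Z_L − Z_0)/(Z_L + Z_0) = (-6.7 + j28.6)/(93.3 + j28.6)
|Γ| = 29.4/97.6 = 0.301
VSWR = (1 + |Γ|)/(1 − |Γ|) = 1.3/0.699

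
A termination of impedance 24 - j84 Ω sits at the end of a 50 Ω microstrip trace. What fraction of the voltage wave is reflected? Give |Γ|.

Γ = (Z_L − Z_0)/(Z_L + Z_0) = (-26 − j84)/(74 − j84)
|Γ| = 87.9/112

|Γ| ≈ 0.785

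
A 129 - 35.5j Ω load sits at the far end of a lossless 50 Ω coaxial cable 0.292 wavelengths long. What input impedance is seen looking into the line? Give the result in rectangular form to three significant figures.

βl = 2π × 0.292 = 105°
tan(βl) = tan(105°) = -3.7
Z_in = Z_0·(Z_L + jZ_0·tanβl)/(Z_0 + jZ_L·tanβl)
     = 50·(129 − j221)/(-81.4 − j477)

Z_in ≈ 20.2 + j17 Ω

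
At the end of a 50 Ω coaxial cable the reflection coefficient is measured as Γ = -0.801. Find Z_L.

Z_L ≈ 5.52 Ω

Z_L = Z_0·(1 + Γ)/(1 − Γ) = 50·(0.199)/(1.8)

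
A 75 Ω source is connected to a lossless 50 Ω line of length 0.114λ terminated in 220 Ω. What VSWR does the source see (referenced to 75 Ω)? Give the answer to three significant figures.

VSWR ≈ 4.55

βl = 2π × 0.114 = 41°
tan(βl) = 0.871
Z_in = Z_0·(Z_L + jZ_0·tanβl)/(Z_0 + jZ_L·tanβl) = 24.7 − j51 Ω
Γ_s = (Z_in − Z_s)/(Z_in + Z_s) = (-50.3 − j51)/(99.7 − j51), |Γ_s| = 0.64
VSWR = (1 + |Γ_s|)/(1 − |Γ_s|)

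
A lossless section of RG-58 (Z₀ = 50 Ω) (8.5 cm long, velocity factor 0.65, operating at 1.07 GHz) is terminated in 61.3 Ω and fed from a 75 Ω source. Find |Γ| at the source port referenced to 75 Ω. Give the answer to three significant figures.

λ = v/f = 0.65·c / 1.07 GHz = 0.182 m
βl = 2π·l/λ = 2π × 0.466 = 168°
tan(βl) = -0.214
Z_in = Z_0·(Z_L + jZ_0·tanβl)/(Z_0 + jZ_L·tanβl) = 60 + j5.04 Ω
Γ_s = (Z_in − Z_s)/(Z_in + Z_s) = (-15 + j5.04)/(135 + j5.04), |Γ_s| = 0.117

|Γ| ≈ 0.117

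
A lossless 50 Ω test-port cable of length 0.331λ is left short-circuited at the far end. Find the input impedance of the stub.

Z_in ≈ −j89.6 Ω

βl = 2π × 0.331 = 119°
tan(βl) = -1.79
For a short-circuited stub, Z_in = jZ_0·tan(βl)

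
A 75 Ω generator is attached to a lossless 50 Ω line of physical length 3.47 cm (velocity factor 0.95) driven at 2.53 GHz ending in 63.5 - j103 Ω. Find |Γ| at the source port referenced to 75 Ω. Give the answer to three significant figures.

|Γ| ≈ 0.713

λ = v/f = 0.95·c / 2.53 GHz = 0.113 m
βl = 2π·l/λ = 2π × 0.308 = 111°
tan(βl) = -2.62
Z_in = Z_0·(Z_L + jZ_0·tanβl)/(Z_0 + jZ_L·tanβl) = 16.4 + j40.8 Ω
Γ_s = (Z_in − Z_s)/(Z_in + Z_s) = (-58.6 + j40.8)/(91.4 + j40.8), |Γ_s| = 0.713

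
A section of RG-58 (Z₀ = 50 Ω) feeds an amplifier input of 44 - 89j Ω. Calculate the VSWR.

VSWR ≈ 5.43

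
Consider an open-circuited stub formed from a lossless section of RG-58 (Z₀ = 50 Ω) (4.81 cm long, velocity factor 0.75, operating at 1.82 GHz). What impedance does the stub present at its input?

Z_in ≈ +j59.7 Ω

λ = v/f = 0.75·c / 1.82 GHz = 0.124 m
βl = 2π·l/λ = 2π × 0.389 = 140°
tan(βl) = -0.837
For an open-circuited stub, Z_in = −jZ_0·cot(βl) = −jZ_0/tan(βl)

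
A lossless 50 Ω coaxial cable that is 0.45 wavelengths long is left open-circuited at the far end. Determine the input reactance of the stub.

βl = 2π × 0.45 = 162°
tan(βl) = -0.325
For an open-circuited stub, Z_in = −jZ_0·cot(βl) = −jZ_0/tan(βl)

X_in ≈ 154 Ω (inductive)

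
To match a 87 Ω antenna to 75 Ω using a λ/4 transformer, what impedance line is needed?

Z_qwt = √(Z_0·R_L) = √(75 × 87) = √6525

Z_qwt ≈ 80.8 Ω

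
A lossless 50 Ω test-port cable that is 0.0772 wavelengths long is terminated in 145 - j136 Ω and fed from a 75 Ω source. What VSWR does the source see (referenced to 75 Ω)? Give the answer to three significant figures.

VSWR ≈ 5.54

βl = 2π × 0.0772 = 27.8°
tan(βl) = 0.527
Z_in = Z_0·(Z_L + jZ_0·tanβl)/(Z_0 + jZ_L·tanβl) = 22.4 − j59.1 Ω
Γ_s = (Z_in − Z_s)/(Z_in + Z_s) = (-52.6 − j59.1)/(97.4 − j59.1), |Γ_s| = 0.694
VSWR = (1 + |Γ_s|)/(1 − |Γ_s|)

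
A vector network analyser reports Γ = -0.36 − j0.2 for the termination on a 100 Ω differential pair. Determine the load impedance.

Z_L ≈ 43.9 − j21.2 Ω

Z_L = Z_0·(1 + Γ)/(1 − Γ) = 100·(0.64 − j0.2)/(1.36 + j0.2)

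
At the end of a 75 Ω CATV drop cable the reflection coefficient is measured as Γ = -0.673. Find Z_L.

Z_L ≈ 14.7 Ω

Z_L = Z_0·(1 + Γ)/(1 − Γ) = 75·(0.327)/(1.67)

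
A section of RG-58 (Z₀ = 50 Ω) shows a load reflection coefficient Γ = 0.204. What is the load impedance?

Z_L = Z_0·(1 + Γ)/(1 − Γ) = 50·(1.2)/(0.796)

Z_L ≈ 75.6 Ω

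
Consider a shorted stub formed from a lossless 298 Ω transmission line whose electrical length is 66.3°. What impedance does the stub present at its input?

tan(βl) = 2.28
For a shorted stub, Z_in = jZ_0·tan(βl)

Z_in ≈ +j679 Ω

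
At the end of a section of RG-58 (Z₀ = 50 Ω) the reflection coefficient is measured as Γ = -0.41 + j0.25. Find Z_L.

Z_L ≈ 18.8 + j12.2 Ω

Z_L = Z_0·(1 + Γ)/(1 − Γ) = 50·(0.59 + j0.25)/(1.41 − j0.25)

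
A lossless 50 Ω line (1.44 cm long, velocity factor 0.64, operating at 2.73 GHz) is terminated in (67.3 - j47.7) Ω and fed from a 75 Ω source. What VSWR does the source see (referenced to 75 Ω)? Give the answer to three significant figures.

λ = v/f = 0.64·c / 2.73 GHz = 0.0703 m
βl = 2π·l/λ = 2π × 0.205 = 73.7°
tan(βl) = 3.42
Z_in = Z_0·(Z_L + jZ_0·tanβl)/(Z_0 + jZ_L·tanβl) = 21.7 + j5.49 Ω
Γ_s = (Z_in − Z_s)/(Z_in + Z_s) = (-53.3 + j5.49)/(96.7 + j5.49), |Γ_s| = 0.553
VSWR = (1 + |Γ_s|)/(1 − |Γ_s|)

VSWR ≈ 3.47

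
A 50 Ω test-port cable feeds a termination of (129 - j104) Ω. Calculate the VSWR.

Γ = (Z_L − Z_0)/(Z_L + Z_0) = (79 − j104)/(179 − j104)
|Γ| = 131/207 = 0.631
VSWR = (1 + |Γ|)/(1 − |Γ|) = 1.63/0.369

VSWR ≈ 4.42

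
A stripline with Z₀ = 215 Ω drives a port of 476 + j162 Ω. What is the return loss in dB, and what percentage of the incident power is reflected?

Γ = (261 + j162)/(691 + j162), |Γ| = 0.433
RL = −20·log₁₀(0.433) = 7.27 dB
P_refl/P_inc = |Γ|² = 0.187

RL ≈ 7.27 dB; 18.7% of incident power reflected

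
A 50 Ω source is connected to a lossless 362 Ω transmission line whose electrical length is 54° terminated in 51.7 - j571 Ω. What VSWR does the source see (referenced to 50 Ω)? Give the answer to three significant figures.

VSWR ≈ 4.2

tan(βl) = 1.38
Z_in = Z_0·(Z_L + jZ_0·tanβl)/(Z_0 + jZ_L·tanβl) = 14.8 − j23.9 Ω
Γ_s = (Z_in − Z_s)/(Z_in + Z_s) = (-35.2 − j23.9)/(64.8 − j23.9), |Γ_s| = 0.615
VSWR = (1 + |Γ_s|)/(1 − |Γ_s|)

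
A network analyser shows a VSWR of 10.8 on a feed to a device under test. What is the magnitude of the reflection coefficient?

|Γ| ≈ 0.831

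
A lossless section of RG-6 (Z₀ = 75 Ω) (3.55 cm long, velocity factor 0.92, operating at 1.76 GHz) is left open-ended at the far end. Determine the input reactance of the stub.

λ = v/f = 0.92·c / 1.76 GHz = 0.157 m
βl = 2π·l/λ = 2π × 0.226 = 81.5°
tan(βl) = 6.69
For an open-ended stub, Z_in = −jZ_0·cot(βl) = −jZ_0/tan(βl)

X_in ≈ -11.2 Ω (capacitive)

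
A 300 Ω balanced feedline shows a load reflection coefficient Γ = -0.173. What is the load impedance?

Z_L = Z_0·(1 + Γ)/(1 − Γ) = 300·(0.827)/(1.17)

Z_L ≈ 212 Ω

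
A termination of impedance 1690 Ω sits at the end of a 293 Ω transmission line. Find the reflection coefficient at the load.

Γ = (Z_L − Z_0)/(Z_L + Z_0) = (1690 − 293)/(1690 + 293) = 1397/1983

Γ = 0.704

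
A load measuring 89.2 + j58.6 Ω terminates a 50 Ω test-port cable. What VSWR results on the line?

VSWR ≈ 2.75

Γ = (Z_L − Z_0)/(Z_L + Z_0) = (39.2 + j58.6)/(139.2 + j58.6)
|Γ| = 70.5/151 = 0.467
VSWR = (1 + |Γ|)/(1 − |Γ|) = 1.47/0.533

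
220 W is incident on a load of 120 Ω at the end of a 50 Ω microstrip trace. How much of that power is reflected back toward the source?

Γ = (120 − 50)/(120 + 50) = 0.412
|Γ|² = 0.17
P_refl = |Γ|²·P_inc = 37.3 W, P_del = (1 − |Γ|²)·P_inc = 183 W

P_reflected ≈ 37.3 W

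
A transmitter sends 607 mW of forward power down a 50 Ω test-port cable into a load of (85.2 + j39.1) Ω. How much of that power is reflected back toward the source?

|Γ| = |(35.2 + j39.1)/(135.2 + j39.1)| = 0.374
|Γ|² = 0.14
P_refl = |Γ|²·P_inc = 84.8 mW, P_del = (1 − |Γ|²)·P_inc = 522 mW

P_reflected ≈ 84.8 mW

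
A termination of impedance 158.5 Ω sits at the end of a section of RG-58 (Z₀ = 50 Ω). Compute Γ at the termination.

Γ = 0.52

Γ = (Z_L − Z_0)/(Z_L + Z_0) = (158.5 − 50)/(158.5 + 50) = 108.5/208.5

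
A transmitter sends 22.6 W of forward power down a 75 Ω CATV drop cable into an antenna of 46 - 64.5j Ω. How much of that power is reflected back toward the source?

P_reflected ≈ 6.01 W

|Γ| = |(-29 − j64.5)/(121 − j64.5)| = 0.516
|Γ|² = 0.266
P_refl = |Γ|²·P_inc = 6.01 W, P_del = (1 − |Γ|²)·P_inc = 16.6 W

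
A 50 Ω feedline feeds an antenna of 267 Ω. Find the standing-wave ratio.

VSWR ≈ 5.34

Γ = (267 − 50)/(267 + 50) = 0.685
VSWR = (1 + 0.685)/(1 − 0.685)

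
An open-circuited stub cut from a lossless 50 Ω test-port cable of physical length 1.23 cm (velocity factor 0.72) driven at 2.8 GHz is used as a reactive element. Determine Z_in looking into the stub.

λ = v/f = 0.72·c / 2.8 GHz = 0.0771 m
βl = 2π·l/λ = 2π × 0.159 = 57.4°
tan(βl) = 1.56
For an open-circuited stub, Z_in = −jZ_0·cot(βl) = −jZ_0/tan(βl)

Z_in ≈ −j32 Ω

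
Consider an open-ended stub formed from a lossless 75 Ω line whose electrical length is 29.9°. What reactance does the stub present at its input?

tan(βl) = 0.575
For an open-ended stub, Z_in = −jZ_0·cot(βl) = −jZ_0/tan(βl)

X_in ≈ -130 Ω (capacitive)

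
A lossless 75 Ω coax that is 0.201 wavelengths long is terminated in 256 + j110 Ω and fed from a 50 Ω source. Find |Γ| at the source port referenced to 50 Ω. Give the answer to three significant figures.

βl = 2π × 0.201 = 72.4°
tan(βl) = 3.14
Z_in = Z_0·(Z_L + jZ_0·tanβl)/(Z_0 + jZ_L·tanβl) = 21.7 − j31.2 Ω
Γ_s = (Z_in − Z_s)/(Z_in + Z_s) = (-28.3 − j31.2)/(71.7 − j31.2), |Γ_s| = 0.538

|Γ| ≈ 0.538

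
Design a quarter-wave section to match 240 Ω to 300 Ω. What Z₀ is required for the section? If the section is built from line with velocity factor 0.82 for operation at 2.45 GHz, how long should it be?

Z_qwt ≈ 268 Ω; length ≈ 2.51 cm

Z_qwt = √(Z_0·R_L) = √(300 × 240) = √72000
λ = 0.82·c/f = 0.1 m, so l = λ/4 = 0.0251 m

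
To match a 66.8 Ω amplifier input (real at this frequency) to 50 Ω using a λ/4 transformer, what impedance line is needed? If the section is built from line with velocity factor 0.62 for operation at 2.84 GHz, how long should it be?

Z_qwt = √(Z_0·R_L) = √(50 × 66.8) = √3340
λ = 0.62·c/f = 0.0655 m, so l = λ/4 = 0.0164 m

Z_qwt ≈ 57.8 Ω; length ≈ 1.64 cm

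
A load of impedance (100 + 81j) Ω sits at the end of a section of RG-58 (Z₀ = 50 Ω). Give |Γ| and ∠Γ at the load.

Γ = (Z_L − Z_0)/(Z_L + Z_0) = (50 + j81)/(150 + j81)
|Γ| = 95.2/170 = 0.558

Γ ≈ 0.558 ∠ 29.9°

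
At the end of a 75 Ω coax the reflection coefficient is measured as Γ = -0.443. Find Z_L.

Z_L = Z_0·(1 + Γ)/(1 − Γ) = 75·(0.557)/(1.44)

Z_L ≈ 29 Ω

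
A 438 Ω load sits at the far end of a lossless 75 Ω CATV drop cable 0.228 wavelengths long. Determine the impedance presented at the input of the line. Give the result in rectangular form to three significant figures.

Z_in ≈ 13.1 − j10.1 Ω

βl = 2π × 0.228 = 82.1°
tan(βl) = tan(82.1°) = 7.19
Z_in = Z_0·(Z_L + jZ_0·tanβl)/(Z_0 + jZ_L·tanβl)
     = 75·(438 + j539)/(75 + j3150)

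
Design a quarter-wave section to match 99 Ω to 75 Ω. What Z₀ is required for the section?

Z_qwt = √(Z_0·R_L) = √(75 × 99) = √7425

Z_qwt ≈ 86.2 Ω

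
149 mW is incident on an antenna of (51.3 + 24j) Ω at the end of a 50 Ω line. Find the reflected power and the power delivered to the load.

P_reflected ≈ 7.94 mW; P_delivered ≈ 141 mW

|Γ| = |(1.3 + j24)/(101.3 + j24)| = 0.231
|Γ|² = 0.0533
P_refl = |Γ|²·P_inc = 7.94 mW, P_del = (1 − |Γ|²)·P_inc = 141 mW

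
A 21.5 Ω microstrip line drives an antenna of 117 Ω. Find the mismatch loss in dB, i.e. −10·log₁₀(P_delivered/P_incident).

mismatch loss ≈ 2.8 dB

Γ = (117 − 21.5)/(117 + 21.5) = 0.69
|Γ|² = 0.475, so P_del/P_inc = 1 − |Γ|² = 0.525
ML = −10·log₁₀(1 − |Γ|²)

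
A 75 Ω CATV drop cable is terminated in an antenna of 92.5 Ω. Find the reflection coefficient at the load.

Γ = (Z_L − Z_0)/(Z_L + Z_0) = (92.5 − 75)/(92.5 + 75) = 17.5/167.5

Γ = 0.104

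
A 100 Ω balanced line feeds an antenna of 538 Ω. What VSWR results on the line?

VSWR ≈ 5.38

For a purely resistive load, VSWR = R_L/Z_0 or Z_0/R_L (whichever > 1) = 538/100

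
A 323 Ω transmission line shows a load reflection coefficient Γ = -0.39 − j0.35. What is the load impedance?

Z_L ≈ 114 − j110 Ω

Z_L = Z_0·(1 + Γ)/(1 − Γ) = 323·(0.61 − j0.35)/(1.39 + j0.35)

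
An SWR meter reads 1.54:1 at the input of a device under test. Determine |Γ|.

|Γ| ≈ 0.213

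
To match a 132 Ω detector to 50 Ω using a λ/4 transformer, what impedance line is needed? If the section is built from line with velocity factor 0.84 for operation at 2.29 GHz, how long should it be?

Z_qwt ≈ 81.2 Ω; length ≈ 2.75 cm

Z_qwt = √(Z_0·R_L) = √(50 × 132) = √6600
λ = 0.84·c/f = 0.11 m, so l = λ/4 = 0.0275 m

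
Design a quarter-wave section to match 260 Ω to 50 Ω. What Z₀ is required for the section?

Z_qwt = √(Z_0·R_L) = √(50 × 260) = √13000

Z_qwt ≈ 114 Ω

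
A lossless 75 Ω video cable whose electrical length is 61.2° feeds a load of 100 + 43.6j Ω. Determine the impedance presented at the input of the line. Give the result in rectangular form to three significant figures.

Z_in ≈ 73.2 − j43 Ω

tan(βl) = tan(61.2°) = 1.82
Z_in = Z_0·(Z_L + jZ_0·tanβl)/(Z_0 + jZ_L·tanβl)
     = 75·(100 + j180)/(-4.31 + j182)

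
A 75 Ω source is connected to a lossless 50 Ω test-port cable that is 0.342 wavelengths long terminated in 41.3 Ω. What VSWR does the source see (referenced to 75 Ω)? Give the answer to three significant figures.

βl = 2π × 0.342 = 123°
tan(βl) = -1.53
Z_in = Z_0·(Z_L + jZ_0·tanβl)/(Z_0 + jZ_L·tanβl) = 53.1 − j9.35 Ω
Γ_s = (Z_in − Z_s)/(Z_in + Z_s) = (-21.9 − j9.35)/(128 − j9.35), |Γ_s| = 0.185
VSWR = (1 + |Γ_s|)/(1 − |Γ_s|)

VSWR ≈ 1.45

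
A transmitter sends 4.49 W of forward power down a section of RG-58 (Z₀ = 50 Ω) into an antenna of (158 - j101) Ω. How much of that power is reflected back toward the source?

P_reflected ≈ 1.84 W

|Γ| = |(108 − j101)/(208 − j101)| = 0.639
|Γ|² = 0.409
P_refl = |Γ|²·P_inc = 1.84 W, P_del = (1 − |Γ|²)·P_inc = 2.65 W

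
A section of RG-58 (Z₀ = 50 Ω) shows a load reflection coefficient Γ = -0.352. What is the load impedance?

Z_L ≈ 24 Ω

Z_L = Z_0·(1 + Γ)/(1 − Γ) = 50·(0.648)/(1.35)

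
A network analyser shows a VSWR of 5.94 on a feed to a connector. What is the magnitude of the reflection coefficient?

|Γ| ≈ 0.712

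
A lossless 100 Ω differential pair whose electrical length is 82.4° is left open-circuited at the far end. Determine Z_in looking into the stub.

Z_in ≈ −j13.3 Ω

tan(βl) = 7.49
For an open-circuited stub, Z_in = −jZ_0·cot(βl) = −jZ_0/tan(βl)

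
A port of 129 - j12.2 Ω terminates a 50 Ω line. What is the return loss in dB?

Γ = (79 − j12.2)/(179 − j12.2), |Γ| = 0.446
RL = −20·log₁₀|Γ| = −20·log₁₀(0.446)

RL ≈ 7.02 dB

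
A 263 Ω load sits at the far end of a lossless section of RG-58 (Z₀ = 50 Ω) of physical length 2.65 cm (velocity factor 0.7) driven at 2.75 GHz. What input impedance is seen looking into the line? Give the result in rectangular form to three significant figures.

Z_in ≈ 13.9 + j33.1 Ω

λ = v/f = 0.7·c / 2.75 GHz = 0.0764 m
βl = 2π·l/λ = 2π × 0.347 = 125°
tan(βl) = tan(125°) = -1.43
Z_in = Z_0·(Z_L + jZ_0·tanβl)/(Z_0 + jZ_L·tanβl)
     = 50·(263 − j71.6)/(50 − j377)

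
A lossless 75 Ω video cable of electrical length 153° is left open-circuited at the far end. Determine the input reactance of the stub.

X_in ≈ 147 Ω (inductive)

tan(βl) = -0.51
For an open-circuited stub, Z_in = −jZ_0·cot(βl) = −jZ_0/tan(βl)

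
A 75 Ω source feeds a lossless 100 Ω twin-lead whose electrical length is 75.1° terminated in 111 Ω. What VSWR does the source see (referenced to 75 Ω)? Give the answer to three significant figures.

VSWR ≈ 1.23

tan(βl) = 3.76
Z_in = Z_0·(Z_L + jZ_0·tanβl)/(Z_0 + jZ_L·tanβl) = 91.2 − j4.74 Ω
Γ_s = (Z_in − Z_s)/(Z_in + Z_s) = (16.2 − j4.74)/(166 − j4.74), |Γ_s| = 0.102
VSWR = (1 + |Γ_s|)/(1 − |Γ_s|)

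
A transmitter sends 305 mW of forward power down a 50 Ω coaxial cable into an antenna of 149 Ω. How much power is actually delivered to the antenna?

P_delivered ≈ 230 mW

Γ = (149 − 50)/(149 + 50) = 0.497
|Γ|² = 0.247
P_refl = |Γ|²·P_inc = 75.5 mW, P_del = (1 − |Γ|²)·P_inc = 230 mW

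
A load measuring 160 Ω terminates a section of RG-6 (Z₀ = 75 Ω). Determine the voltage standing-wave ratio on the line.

Γ = (160 − 75)/(160 + 75) = 0.362
VSWR = (1 + 0.362)/(1 − 0.362)

VSWR ≈ 2.13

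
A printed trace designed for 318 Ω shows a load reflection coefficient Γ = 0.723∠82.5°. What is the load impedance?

Z_L = Z_0·(1 + Γ)/(1 − Γ) = 318·(1.09 + j0.717)/(0.906 − j0.717)

Z_L ≈ 114 + j342 Ω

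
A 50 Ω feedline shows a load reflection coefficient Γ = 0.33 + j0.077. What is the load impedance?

Z_L = Z_0·(1 + Γ)/(1 − Γ) = 50·(1.33 + j0.077)/(0.67 − j0.077)

Z_L ≈ 97.3 + j16.9 Ω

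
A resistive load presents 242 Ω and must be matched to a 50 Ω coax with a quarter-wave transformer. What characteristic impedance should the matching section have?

Z_qwt = √(Z_0·R_L) = √(50 × 242) = √12100

Z_qwt ≈ 110 Ω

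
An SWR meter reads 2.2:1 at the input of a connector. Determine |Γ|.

|Γ| = (S − 1)/(S + 1) = (2.2 − 1)/(2.2 + 1) = 1.2/3.2

|Γ| ≈ 0.375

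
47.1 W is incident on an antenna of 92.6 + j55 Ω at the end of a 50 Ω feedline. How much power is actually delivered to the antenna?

P_delivered ≈ 37.3 W

|Γ| = |(42.6 + j55)/(142.6 + j55)| = 0.455
|Γ|² = 0.207
P_refl = |Γ|²·P_inc = 9.76 W, P_del = (1 − |Γ|²)·P_inc = 37.3 W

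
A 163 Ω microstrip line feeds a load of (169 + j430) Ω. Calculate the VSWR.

Γ = (Z_L − Z_0)/(Z_L + Z_0) = (6 + j430)/(332 + j430)
|Γ| = 430/543 = 0.792
VSWR = (1 + |Γ|)/(1 − |Γ|) = 1.79/0.208

VSWR ≈ 8.6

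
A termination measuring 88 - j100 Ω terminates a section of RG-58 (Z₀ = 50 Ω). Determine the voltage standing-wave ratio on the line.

VSWR ≈ 4.37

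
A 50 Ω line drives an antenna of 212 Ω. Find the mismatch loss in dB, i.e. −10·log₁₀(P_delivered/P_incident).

Γ = (212 − 50)/(212 + 50) = 0.618
|Γ|² = 0.382, so P_del/P_inc = 1 − |Γ|² = 0.618
ML = −10·log₁₀(1 − |Γ|²)

mismatch loss ≈ 2.09 dB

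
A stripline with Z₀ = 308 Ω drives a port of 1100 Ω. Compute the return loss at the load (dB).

Γ = (1100 − 308)/(1100 + 308) = 0.562
RL = −20·log₁₀|Γ| = −20·log₁₀(0.562)

RL ≈ 5 dB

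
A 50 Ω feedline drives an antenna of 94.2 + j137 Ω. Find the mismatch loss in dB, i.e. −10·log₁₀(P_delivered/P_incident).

mismatch loss ≈ 3.22 dB

Γ = (44.2 + j137)/(144.2 + j137), |Γ| = 0.724
|Γ|² = 0.524, so P_del/P_inc = 1 − |Γ|² = 0.476
ML = −10·log₁₀(1 − |Γ|²)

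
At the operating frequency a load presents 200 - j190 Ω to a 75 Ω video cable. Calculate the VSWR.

Γ = (Z_L − Z_0)/(Z_L + Z_0) = (125 − j190)/(275 − j190)
|Γ| = 227/334 = 0.68
VSWR = (1 + |Γ|)/(1 − |Γ|) = 1.68/0.32

VSWR ≈ 5.26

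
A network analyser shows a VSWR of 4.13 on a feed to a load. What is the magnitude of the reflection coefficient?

|Γ| ≈ 0.61

|Γ| = (S − 1)/(S + 1) = (4.13 − 1)/(4.13 + 1) = 3.13/5.13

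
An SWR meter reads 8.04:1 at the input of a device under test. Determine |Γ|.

|Γ| ≈ 0.779

|Γ| = (S − 1)/(S + 1) = (8.04 − 1)/(8.04 + 1) = 7.04/9.04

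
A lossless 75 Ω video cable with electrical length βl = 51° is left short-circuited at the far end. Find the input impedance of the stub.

tan(βl) = 1.23
For a short-circuited stub, Z_in = jZ_0·tan(βl)

Z_in ≈ +j92.6 Ω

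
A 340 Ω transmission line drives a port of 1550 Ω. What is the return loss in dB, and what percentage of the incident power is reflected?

RL ≈ 3.87 dB; 41% of incident power reflected

Γ = (1550 − 340)/(1550 + 340) = 0.64
RL = −20·log₁₀(0.64) = 3.87 dB
P_refl/P_inc = |Γ|² = 0.41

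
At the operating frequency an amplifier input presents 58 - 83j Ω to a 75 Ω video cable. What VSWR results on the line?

Γ = (Z_L − Z_0)/(Z_L + Z_0) = (-17 − j83)/(133 − j83)
|Γ| = 84.7/157 = 0.54
VSWR = (1 + |Γ|)/(1 − |Γ|) = 1.54/0.46

VSWR ≈ 3.35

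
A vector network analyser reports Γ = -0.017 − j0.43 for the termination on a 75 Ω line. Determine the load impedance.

Z_L = Z_0·(1 + Γ)/(1 − Γ) = 75·(0.983 − j0.43)/(1.02 + j0.43)

Z_L ≈ 50.1 − j52.9 Ω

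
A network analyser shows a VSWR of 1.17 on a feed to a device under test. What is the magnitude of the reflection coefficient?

|Γ| ≈ 0.0783

|Γ| = (S − 1)/(S + 1) = (1.17 − 1)/(1.17 + 1) = 0.17/2.17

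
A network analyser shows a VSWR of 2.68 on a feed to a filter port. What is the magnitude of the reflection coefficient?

|Γ| ≈ 0.457

|Γ| = (S − 1)/(S + 1) = (2.68 − 1)/(2.68 + 1) = 1.68/3.68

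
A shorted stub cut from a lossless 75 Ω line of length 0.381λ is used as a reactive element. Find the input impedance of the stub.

Z_in ≈ −j69.5 Ω

βl = 2π × 0.381 = 137°
tan(βl) = -0.927
For a shorted stub, Z_in = jZ_0·tan(βl)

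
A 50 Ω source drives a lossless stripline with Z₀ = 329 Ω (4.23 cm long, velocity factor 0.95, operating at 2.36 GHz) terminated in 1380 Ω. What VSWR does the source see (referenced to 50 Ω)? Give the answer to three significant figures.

λ = v/f = 0.95·c / 2.36 GHz = 0.121 m
βl = 2π·l/λ = 2π × 0.35 = 126°
tan(βl) = -1.37
Z_in = Z_0·(Z_L + jZ_0·tanβl)/(Z_0 + jZ_L·tanβl) = 117 + j220 Ω
Γ_s = (Z_in − Z_s)/(Z_in + Z_s) = (66.6 + j220)/(167 + j220), |Γ_s| = 0.833
VSWR = (1 + |Γ_s|)/(1 − |Γ_s|)

VSWR ≈ 10.9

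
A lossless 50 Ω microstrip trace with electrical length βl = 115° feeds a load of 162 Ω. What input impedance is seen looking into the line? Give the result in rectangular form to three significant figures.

tan(βl) = tan(115°) = -2.14
Z_in = Z_0·(Z_L + jZ_0·tanβl)/(Z_0 + jZ_L·tanβl)
     = 50·(162 − j107)/(50 − j347)

Z_in ≈ 18.4 + j20.7 Ω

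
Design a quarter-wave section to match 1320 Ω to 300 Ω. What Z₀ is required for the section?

Z_qwt = √(Z_0·R_L) = √(300 × 1320) = √396000

Z_qwt ≈ 629 Ω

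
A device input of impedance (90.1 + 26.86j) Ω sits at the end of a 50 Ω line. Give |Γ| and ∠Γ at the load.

Γ = (Z_L − Z_0)/(Z_L + Z_0) = (40.1 + j26.86)/(140.1 + j26.86)
|Γ| = 48.3/143 = 0.338

Γ ≈ 0.338 ∠ 23°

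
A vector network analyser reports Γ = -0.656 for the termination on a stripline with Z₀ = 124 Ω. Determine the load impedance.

Z_L ≈ 25.8 Ω

Z_L = Z_0·(1 + Γ)/(1 − Γ) = 124·(0.344)/(1.66)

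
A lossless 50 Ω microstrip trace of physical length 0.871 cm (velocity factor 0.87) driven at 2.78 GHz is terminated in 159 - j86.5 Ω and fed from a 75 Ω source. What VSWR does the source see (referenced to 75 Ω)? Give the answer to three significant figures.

VSWR ≈ 4.37

λ = v/f = 0.87·c / 2.78 GHz = 0.0939 m
βl = 2π·l/λ = 2π × 0.0928 = 33.4°
tan(βl) = 0.659
Z_in = Z_0·(Z_L + jZ_0·tanβl)/(Z_0 + jZ_L·tanβl) = 25.4 − j49.9 Ω
Γ_s = (Z_in − Z_s)/(Z_in + Z_s) = (-49.6 − j49.9)/(100 − j49.9), |Γ_s| = 0.627
VSWR = (1 + |Γ_s|)/(1 − |Γ_s|)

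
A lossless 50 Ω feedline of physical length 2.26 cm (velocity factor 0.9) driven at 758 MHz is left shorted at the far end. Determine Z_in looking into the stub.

λ = v/f = 0.9·c / 758 MHz = 0.356 m
βl = 2π·l/λ = 2π × 0.0634 = 22.8°
tan(βl) = 0.421
For a shorted stub, Z_in = jZ_0·tan(βl)

Z_in ≈ +j21.1 Ω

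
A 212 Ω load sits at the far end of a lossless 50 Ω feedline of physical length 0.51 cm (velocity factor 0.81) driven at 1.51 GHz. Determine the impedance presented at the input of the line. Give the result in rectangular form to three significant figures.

Z_in ≈ 127 − j98.9 Ω

λ = v/f = 0.81·c / 1.51 GHz = 0.161 m
βl = 2π·l/λ = 2π × 0.0317 = 11.4°
tan(βl) = tan(11.4°) = 0.202
Z_in = Z_0·(Z_L + jZ_0·tanβl)/(Z_0 + jZ_L·tanβl)
     = 50·(212 + j10.1)/(50 + j42.8)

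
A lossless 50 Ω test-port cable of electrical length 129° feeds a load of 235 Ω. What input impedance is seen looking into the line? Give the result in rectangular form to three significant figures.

tan(βl) = tan(129°) = -1.23
Z_in = Z_0·(Z_L + jZ_0·tanβl)/(Z_0 + jZ_L·tanβl)
     = 50·(235 − j61.7)/(50 − j290)

Z_in ≈ 17.1 + j37.5 Ω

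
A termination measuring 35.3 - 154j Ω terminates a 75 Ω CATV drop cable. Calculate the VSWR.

Γ = (Z_L − Z_0)/(Z_L + Z_0) = (-39.7 − j154)/(110.3 − j154)
|Γ| = 159/189 = 0.84
VSWR = (1 + |Γ|)/(1 − |Γ|) = 1.84/0.16

VSWR ≈ 11.5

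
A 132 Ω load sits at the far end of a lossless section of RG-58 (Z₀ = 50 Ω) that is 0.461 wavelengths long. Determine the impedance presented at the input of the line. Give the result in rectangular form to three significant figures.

Z_in ≈ 97.7 + j52 Ω

βl = 2π × 0.461 = 166°
tan(βl) = tan(166°) = -0.25
Z_in = Z_0·(Z_L + jZ_0·tanβl)/(Z_0 + jZ_L·tanβl)
     = 50·(132 − j12.5)/(50 − j33)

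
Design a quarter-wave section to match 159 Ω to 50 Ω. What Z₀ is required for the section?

Z_qwt = √(Z_0·R_L) = √(50 × 159) = √7950

Z_qwt ≈ 89.2 Ω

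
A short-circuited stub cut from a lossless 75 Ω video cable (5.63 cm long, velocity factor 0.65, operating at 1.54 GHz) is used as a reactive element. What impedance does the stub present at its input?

Z_in ≈ −j27.2 Ω

λ = v/f = 0.65·c / 1.54 GHz = 0.127 m
βl = 2π·l/λ = 2π × 0.445 = 160°
tan(βl) = -0.363
For a short-circuited stub, Z_in = jZ_0·tan(βl)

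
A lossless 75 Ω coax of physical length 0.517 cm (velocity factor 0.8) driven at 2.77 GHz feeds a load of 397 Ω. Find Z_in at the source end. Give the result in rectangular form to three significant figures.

λ = v/f = 0.8·c / 2.77 GHz = 0.0866 m
βl = 2π·l/λ = 2π × 0.0597 = 21.5°
tan(βl) = tan(21.5°) = 0.394
Z_in = Z_0·(Z_L + jZ_0·tanβl)/(Z_0 + jZ_L·tanβl)
     = 75·(397 + j29.5)/(75 + j156)

Z_in ≈ 85.9 − j149 Ω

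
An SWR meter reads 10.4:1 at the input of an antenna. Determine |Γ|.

|Γ| ≈ 0.825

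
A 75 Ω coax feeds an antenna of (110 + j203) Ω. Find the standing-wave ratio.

Γ = (Z_L − Z_0)/(Z_L + Z_0) = (35 + j203)/(185 + j203)
|Γ| = 206/275 = 0.75
VSWR = (1 + |Γ|)/(1 − |Γ|) = 1.75/0.25

VSWR ≈ 7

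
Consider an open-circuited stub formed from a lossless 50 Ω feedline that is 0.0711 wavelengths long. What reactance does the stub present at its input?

βl = 2π × 0.0711 = 25.6°
tan(βl) = 0.479
For an open-circuited stub, Z_in = −jZ_0·cot(βl) = −jZ_0/tan(βl)

X_in ≈ -104 Ω (capacitive)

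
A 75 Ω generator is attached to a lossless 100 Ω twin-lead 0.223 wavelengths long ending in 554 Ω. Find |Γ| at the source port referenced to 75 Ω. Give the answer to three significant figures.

βl = 2π × 0.223 = 80.3°
tan(βl) = 5.84
Z_in = Z_0·(Z_L + jZ_0·tanβl)/(Z_0 + jZ_L·tanβl) = 18.6 − j16.6 Ω
Γ_s = (Z_in − Z_s)/(Z_in + Z_s) = (-56.4 − j16.6)/(93.6 − j16.6), |Γ_s| = 0.619

|Γ| ≈ 0.619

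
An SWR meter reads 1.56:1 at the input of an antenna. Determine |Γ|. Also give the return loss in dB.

|Γ| ≈ 0.219; return loss ≈ 13.2 dB

|Γ| = (S − 1)/(S + 1) = (1.56 − 1)/(1.56 + 1) = 0.56/2.56
RL = −20·log₁₀|Γ| = −20·log₁₀(0.219)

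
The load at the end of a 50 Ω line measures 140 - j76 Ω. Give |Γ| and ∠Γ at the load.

Γ = (Z_L − Z_0)/(Z_L + Z_0) = (90 − j76)/(190 − j76)
|Γ| = 118/205 = 0.576

Γ ≈ 0.576 ∠ -18.4°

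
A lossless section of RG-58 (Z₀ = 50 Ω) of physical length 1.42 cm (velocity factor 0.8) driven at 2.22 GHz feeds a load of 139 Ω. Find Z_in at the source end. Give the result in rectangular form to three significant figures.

λ = v/f = 0.8·c / 2.22 GHz = 0.108 m
βl = 2π·l/λ = 2π × 0.131 = 47.3°
tan(βl) = tan(47.3°) = 1.08
Z_in = Z_0·(Z_L + jZ_0·tanβl)/(Z_0 + jZ_L·tanβl)
     = 50·(139 + j54.2)/(50 + j151)

Z_in ≈ 30 − j36.2 Ω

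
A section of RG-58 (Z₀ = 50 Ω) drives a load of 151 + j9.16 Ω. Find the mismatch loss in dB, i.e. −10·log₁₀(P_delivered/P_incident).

mismatch loss ≈ 1.27 dB

Γ = (101 + j9.16)/(201 + j9.16), |Γ| = 0.504
|Γ|² = 0.254, so P_del/P_inc = 1 − |Γ|² = 0.746
ML = −10·log₁₀(1 − |Γ|²)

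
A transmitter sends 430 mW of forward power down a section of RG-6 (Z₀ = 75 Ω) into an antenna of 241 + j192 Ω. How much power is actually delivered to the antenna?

P_delivered ≈ 227 mW

|Γ| = |(166 + j192)/(316 + j192)| = 0.686
|Γ|² = 0.471
P_refl = |Γ|²·P_inc = 203 mW, P_del = (1 − |Γ|²)·P_inc = 227 mW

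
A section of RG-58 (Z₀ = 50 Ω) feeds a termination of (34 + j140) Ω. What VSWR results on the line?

VSWR ≈ 13.6

Γ = (Z_L − Z_0)/(Z_L + Z_0) = (-16 + j140)/(84 + j140)
|Γ| = 141/163 = 0.863
VSWR = (1 + |Γ|)/(1 − |Γ|) = 1.86/0.137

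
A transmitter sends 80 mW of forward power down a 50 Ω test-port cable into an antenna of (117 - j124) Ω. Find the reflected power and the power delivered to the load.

P_reflected ≈ 36.7 mW; P_delivered ≈ 43.3 mW

|Γ| = |(67 − j124)/(167 − j124)| = 0.678
|Γ|² = 0.459
P_refl = |Γ|²·P_inc = 36.7 mW, P_del = (1 − |Γ|²)·P_inc = 43.3 mW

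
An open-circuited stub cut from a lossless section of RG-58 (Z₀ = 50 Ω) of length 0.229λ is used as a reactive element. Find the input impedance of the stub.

βl = 2π × 0.229 = 82.4°
tan(βl) = 7.53
For an open-circuited stub, Z_in = −jZ_0·cot(βl) = −jZ_0/tan(βl)

Z_in ≈ −j6.64 Ω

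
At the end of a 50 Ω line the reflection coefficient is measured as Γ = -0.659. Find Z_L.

Z_L = Z_0·(1 + Γ)/(1 − Γ) = 50·(0.341)/(1.66)

Z_L ≈ 10.3 Ω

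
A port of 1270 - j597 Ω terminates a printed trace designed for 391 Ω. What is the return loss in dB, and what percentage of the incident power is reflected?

Γ = (879 − j597)/(1661 − j597), |Γ| = 0.602
RL = −20·log₁₀(0.602) = 4.41 dB
P_refl/P_inc = |Γ|² = 0.362

RL ≈ 4.41 dB; 36.2% of incident power reflected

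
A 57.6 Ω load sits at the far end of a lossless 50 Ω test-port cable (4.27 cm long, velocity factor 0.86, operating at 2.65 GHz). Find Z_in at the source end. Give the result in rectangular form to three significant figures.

Z_in ≈ 55 + j5.45 Ω

λ = v/f = 0.86·c / 2.65 GHz = 0.0974 m
βl = 2π·l/λ = 2π × 0.439 = 158°
tan(βl) = tan(158°) = -0.406
Z_in = Z_0·(Z_L + jZ_0·tanβl)/(Z_0 + jZ_L·tanβl)
     = 50·(57.6 − j20.3)/(50 − j23.4)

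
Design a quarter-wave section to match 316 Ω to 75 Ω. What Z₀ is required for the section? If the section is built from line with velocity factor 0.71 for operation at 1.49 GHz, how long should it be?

Z_qwt = √(Z_0·R_L) = √(75 × 316) = √23700
λ = 0.71·c/f = 0.143 m, so l = λ/4 = 0.0357 m

Z_qwt ≈ 154 Ω; length ≈ 3.57 cm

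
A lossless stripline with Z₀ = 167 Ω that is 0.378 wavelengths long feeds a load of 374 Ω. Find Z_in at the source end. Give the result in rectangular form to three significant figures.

βl = 2π × 0.378 = 136°
tan(βl) = tan(136°) = -0.963
Z_in = Z_0·(Z_L + jZ_0·tanβl)/(Z_0 + jZ_L·tanβl)
     = 167·(374 − j161)/(167 − j360)

Z_in ≈ 128 + j114 Ω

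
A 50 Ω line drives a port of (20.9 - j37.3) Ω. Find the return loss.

Γ = (-29.1 − j37.3)/(70.9 − j37.3), |Γ| = 0.591
RL = −20·log₁₀|Γ| = −20·log₁₀(0.591)

RL ≈ 4.58 dB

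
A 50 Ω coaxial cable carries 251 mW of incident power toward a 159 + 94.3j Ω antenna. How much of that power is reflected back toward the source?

|Γ| = |(109 + j94.3)/(209 + j94.3)| = 0.629
|Γ|² = 0.395
P_refl = |Γ|²·P_inc = 99.2 mW, P_del = (1 − |Γ|²)·P_inc = 152 mW

P_reflected ≈ 99.2 mW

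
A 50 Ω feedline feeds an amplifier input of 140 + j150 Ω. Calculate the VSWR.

VSWR ≈ 6.21

Γ = (Z_L − Z_0)/(Z_L + Z_0) = (90 + j150)/(190 + j150)
|Γ| = 175/242 = 0.723
VSWR = (1 + |Γ|)/(1 − |Γ|) = 1.72/0.277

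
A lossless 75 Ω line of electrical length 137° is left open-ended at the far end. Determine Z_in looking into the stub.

Z_in ≈ +j80.4 Ω

tan(βl) = -0.933
For an open-ended stub, Z_in = −jZ_0·cot(βl) = −jZ_0/tan(βl)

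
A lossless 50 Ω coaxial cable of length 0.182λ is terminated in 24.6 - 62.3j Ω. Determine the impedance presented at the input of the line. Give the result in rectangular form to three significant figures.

Z_in ≈ 9.47 + j9.98 Ω

βl = 2π × 0.182 = 65.5°
tan(βl) = tan(65.5°) = 2.2
Z_in = Z_0·(Z_L + jZ_0·tanβl)/(Z_0 + jZ_L·tanβl)
     = 50·(24.6 + j47.5)/(187 + j54)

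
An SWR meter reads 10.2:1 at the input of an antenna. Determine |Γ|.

|Γ| = (S − 1)/(S + 1) = (10.2 − 1)/(10.2 + 1) = 9.2/11.2

|Γ| ≈ 0.821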